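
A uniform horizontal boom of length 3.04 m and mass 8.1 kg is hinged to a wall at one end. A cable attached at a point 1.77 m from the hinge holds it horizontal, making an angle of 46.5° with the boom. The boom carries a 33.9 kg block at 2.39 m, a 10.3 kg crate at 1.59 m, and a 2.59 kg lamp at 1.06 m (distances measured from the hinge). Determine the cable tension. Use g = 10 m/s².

Choose the hinge as the axis so the unknown hinge reaction has zero arm there.
Beam weight: 8.1 × 10 = 81 N down at 1.52 m → arm 1.52 m, τ = 81 × 1.52 = 123.1 N·m clockwise.
Block: 33.9 × 10 = 339 N down at 2.39 m → arm 2.39 m, τ = 339 × 2.39 = 810.2 N·m clockwise.
Crate: 10.3 × 10 = 103 N down at 1.59 m → arm 1.59 m, τ = 103 × 1.59 = 163.8 N·m clockwise.
Lamp: 2.59 × 10 = 25.9 N down at 1.06 m → arm 1.06 m, τ = 25.9 × 1.06 = 27.45 N·m clockwise.
Total clockwise load moment = 1125 N·m.
The cable tension T acts at 1.77 m; only its component perpendicular to the boom, T sinθ, produces torque. sin 46.5° = 0.7254.
Balancing moments: T × 1.77 × 0.7254 = 1125, giving T = 1125 / 1.284 = 876 N.

T ≈ 876 N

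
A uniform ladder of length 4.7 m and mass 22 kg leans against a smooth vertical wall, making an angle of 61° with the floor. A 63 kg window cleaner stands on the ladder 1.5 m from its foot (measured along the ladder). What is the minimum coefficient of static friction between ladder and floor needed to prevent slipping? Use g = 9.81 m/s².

μ_min ≈ 0.203

Choose the foot of the ladder as the axis so the floor normal and friction both act there and drop out.
Ladder weight 22×9.81 = 215.8 N acts at 2.35 m along the ladder; its horizontal arm is 2.35·cos61° = 1.139 m → τ = 245.8 N·m clockwise.
Window cleaner: 63×9.81 = 618 N at 1.5 m → arm 0.7272 m → τ = 449.4 N·m clockwise.
Wall normal N acts horizontally at the top; its moment arm is the height L sinθ = 4.7·sin61° = 4.111 m, counterclockwise.
Balancing moments: N × 4.111 = 695.2, giving N = 169.1 N.
ΣFx = 0 ⇒ f = N_wall = 169.1 N. ΣFy = 0 ⇒ N_floor = 833.8 N.
μ_min = f / N_floor = 169.1 / 833.8 = 0.203.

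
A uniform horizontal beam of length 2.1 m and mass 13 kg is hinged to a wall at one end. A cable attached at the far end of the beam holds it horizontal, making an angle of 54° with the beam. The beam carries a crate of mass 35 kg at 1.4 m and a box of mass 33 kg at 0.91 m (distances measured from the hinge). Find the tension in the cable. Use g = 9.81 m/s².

T ≈ 535 N

Choose the hinge as the axis so the unknown hinge reaction has zero arm there.
Beam weight: 13 × 9.81 = 127.5 N down at 1.05 m → arm 1.05 m, τ = 127.5 × 1.05 = 133.9 N·m clockwise.
Crate: 35 × 9.81 = 343.4 N down at 1.4 m → arm 1.4 m, τ = 343.4 × 1.4 = 480.8 N·m clockwise.
Box: 33 × 9.81 = 323.7 N down at 0.91 m → arm 0.91 m, τ = 323.7 × 0.91 = 294.6 N·m clockwise.
Total clockwise load moment = 909.3 N·m.
The cable tension T acts at 2.1 m; only its component perpendicular to the beam, T sinθ, produces torque. sin 54° = 0.809.
Στ = 0 ⇒ T × 2.1 × 0.809 = 909.3 ⇒ T = 909.3 / 1.699 = 535 N.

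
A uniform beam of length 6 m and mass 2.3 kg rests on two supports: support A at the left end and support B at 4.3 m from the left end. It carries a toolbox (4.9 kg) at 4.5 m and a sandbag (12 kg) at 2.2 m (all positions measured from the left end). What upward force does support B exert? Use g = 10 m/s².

About support A:
Beam weight: 2.3 × 10 = 23 N down at 3 m → arm 3 m, τ = 23 × 3 = 69 N·m clockwise.
Toolbox: 4.9 × 10 = 49 N down at 4.5 m → arm 4.5 m, τ = 49 × 4.5 = 220.5 N·m clockwise.
Sandbag: 12 × 10 = 120 N down at 2.2 m → arm 2.2 m, τ = 120 × 2.2 = 264 N·m clockwise.
Net load moment about support A = 553.5 N·m clockwise.
Reaction R at support B is upward at 4.3 m, arm 4.3 m → moment R × 4.3 counterclockwise.
Setting net torque to zero: R × 4.3 = 553.5 → R = 129 N.

R_B ≈ 129 N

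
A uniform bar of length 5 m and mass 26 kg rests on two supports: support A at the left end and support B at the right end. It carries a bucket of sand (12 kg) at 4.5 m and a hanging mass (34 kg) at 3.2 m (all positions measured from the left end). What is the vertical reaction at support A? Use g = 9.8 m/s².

R_A ≈ 259 N

About support B:
Beam weight: 26 × 9.8 = 254.8 N down at 2.5 m → arm 2.5 m, τ = 254.8 × 2.5 = 637 N·m counterclockwise.
Bucket of sand: 12 × 9.8 = 117.6 N down at 4.5 m → arm 0.5 m, τ = 117.6 × 0.5 = 58.8 N·m counterclockwise.
Hanging mass: 34 × 9.8 = 333.2 N down at 3.2 m → arm 1.8 m, τ = 333.2 × 1.8 = 599.8 N·m counterclockwise.
Net load moment about support B = 1296 N·m counterclockwise.
Reaction R at support A is upward at 0 m, arm 5 m → moment R × 5 clockwise.
Balancing moments: R × 5 = 1296, giving R = 259 N.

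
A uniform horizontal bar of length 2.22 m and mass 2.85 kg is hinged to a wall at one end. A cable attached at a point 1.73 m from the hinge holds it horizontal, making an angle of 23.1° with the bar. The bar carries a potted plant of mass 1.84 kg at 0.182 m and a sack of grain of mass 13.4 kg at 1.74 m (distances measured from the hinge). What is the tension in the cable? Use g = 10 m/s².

T ≈ 395 N

Take moments about the hinge.
Beam weight: 2.85 × 10 = 28.5 N down at 1.11 m → arm 1.11 m, τ = 28.5 × 1.11 = 31.64 N·m clockwise.
Potted plant: 1.84 × 10 = 18.4 N down at 0.182 m → arm 0.182 m, τ = 18.4 × 0.182 = 3.349 N·m clockwise.
Sack of grain: 13.4 × 10 = 134 N down at 1.74 m → arm 1.74 m, τ = 134 × 1.74 = 233.2 N·m clockwise.
Total clockwise load moment = 268.2 N·m.
The cable tension T acts at 1.73 m; only its component perpendicular to the bar, T sinθ, produces torque. sin 23.1° = 0.3923.
Setting net torque to zero: T × 1.73 × 0.3923 = 268.2 → T = 268.2 / 0.6787 = 395 N.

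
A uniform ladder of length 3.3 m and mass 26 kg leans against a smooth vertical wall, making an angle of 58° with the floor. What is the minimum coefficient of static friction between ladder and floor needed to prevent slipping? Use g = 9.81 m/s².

μ_min ≈ 0.312

Sum moments about the foot of the ladder (the floor normal and friction both act there and drop out).
Ladder weight 26×9.81 = 255.1 N acts at 1.65 m along the ladder; its horizontal arm is 1.65·cos58° = 0.8744 m → τ = 223.1 N·m clockwise.
Wall normal N acts horizontally at the top; its moment arm is the height L sinθ = 3.3·sin58° = 2.799 m, counterclockwise.
For rotational equilibrium, N × 2.799 = 223.1, so N = 79.71 N.
ΣFx = 0 ⇒ f = N_wall = 79.71 N. ΣFy = 0 ⇒ N_floor = 255.1 N.
μ_min = f / N_floor = 79.71 / 255.1 = 0.312.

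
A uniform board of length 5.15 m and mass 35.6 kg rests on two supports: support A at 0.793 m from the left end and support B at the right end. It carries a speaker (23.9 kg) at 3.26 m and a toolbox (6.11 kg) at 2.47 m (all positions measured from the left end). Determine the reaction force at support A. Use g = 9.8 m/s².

R_A ≈ 345 N

Choose support B as the axis so its reaction then has zero moment arm.
Beam weight: 35.6 × 9.8 = 348.9 N down at 2.575 m → arm 2.575 m, τ = 348.9 × 2.575 = 898.4 N·m counterclockwise.
Speaker: 23.9 × 9.8 = 234.2 N down at 3.26 m → arm 1.89 m, τ = 234.2 × 1.89 = 442.6 N·m counterclockwise.
Toolbox: 6.11 × 9.8 = 59.88 N down at 2.47 m → arm 2.68 m, τ = 59.88 × 2.68 = 160.5 N·m counterclockwise.
Net load moment about support B = 1502 N·m counterclockwise.
Reaction R at support A is upward at 0.793 m, arm 4.357 m → moment R × 4.357 clockwise.
Setting net torque to zero: R × 4.357 = 1502 → R = 345 N.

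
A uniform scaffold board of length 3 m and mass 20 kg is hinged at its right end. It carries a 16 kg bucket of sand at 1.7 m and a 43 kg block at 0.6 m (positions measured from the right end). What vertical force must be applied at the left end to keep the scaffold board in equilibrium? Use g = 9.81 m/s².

Take moments about the right end.
Beam weight: 20 × 9.81 = 196.2 N down at 1.5 m → arm 1.5 m, τ = 196.2 × 1.5 = 294.3 N·m counterclockwise.
Bucket of sand: 16 × 9.81 = 157 N down at 1.7 m → arm 1.7 m, τ = 157 × 1.7 = 266.9 N·m counterclockwise.
Block: 43 × 9.81 = 421.8 N down at 0.6 m → arm 0.6 m, τ = 421.8 × 0.6 = 253.1 N·m counterclockwise.
Net moment of the loads = 814.3 N·m counterclockwise.
The upward force F acts at the left end, arm 3 m, giving F × 3 clockwise.
Setting net torque to zero: F × 3 = 814.3 → F = 814.3 / 3 = 271 N.

F ≈ 271 N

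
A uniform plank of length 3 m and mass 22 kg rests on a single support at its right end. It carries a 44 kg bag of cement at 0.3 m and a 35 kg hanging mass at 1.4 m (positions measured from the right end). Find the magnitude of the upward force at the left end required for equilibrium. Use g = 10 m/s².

Choose the right end as the axis so the unknown pivot reaction has zero arm there.
Beam weight: 22 × 10 = 220 N down at 1.5 m → arm 1.5 m, τ = 220 × 1.5 = 330 N·m counterclockwise.
Bag of cement: 44 × 10 = 440 N down at 0.3 m → arm 0.3 m, τ = 440 × 0.3 = 132 N·m counterclockwise.
Hanging mass: 35 × 10 = 350 N down at 1.4 m → arm 1.4 m, τ = 350 × 1.4 = 490 N·m counterclockwise.
Net moment of the loads = 952 N·m counterclockwise.
The upward force F acts at the left end, arm 3 m, giving F × 3 clockwise.
Στ = 0 ⇒ F × 3 = 952 ⇒ F = 952 / 3 = 317 N.

F ≈ 317 N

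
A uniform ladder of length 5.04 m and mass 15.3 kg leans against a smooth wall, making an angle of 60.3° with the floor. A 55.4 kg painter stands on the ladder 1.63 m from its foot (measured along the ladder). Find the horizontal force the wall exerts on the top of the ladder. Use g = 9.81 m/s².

N_wall ≈ 143 N

Take moments about the foot of the ladder.
Ladder weight 15.3×9.81 = 150.1 N acts at 2.52 m along the ladder; its horizontal arm is 2.52·cos60.3° = 1.249 m → τ = 187.5 N·m clockwise.
Painter: 55.4×9.81 = 543.5 N at 1.63 m → arm 0.8076 m → τ = 438.9 N·m clockwise.
Wall normal N acts horizontally at the top; its moment arm is the height L sinθ = 5.04·sin60.3° = 4.378 m, counterclockwise.
For rotational equilibrium, N × 4.378 = 626.4, so N = 143 N.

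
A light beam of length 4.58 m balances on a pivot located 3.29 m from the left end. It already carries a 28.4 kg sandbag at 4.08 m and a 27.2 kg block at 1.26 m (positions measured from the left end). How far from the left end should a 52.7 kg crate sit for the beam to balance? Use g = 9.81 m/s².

x ≈ 3.91 m from the left end

Choose the pivot (at 3.29 m from the left end) as the axis so the support reaction has zero arm there.
Sandbag: 28.4 × 9.81 = 278.6 N down at 4.08 m → arm 0.79 m, τ = 278.6 × 0.79 = 220.1 N·m clockwise.
Block: 27.2 × 9.81 = 266.8 N down at 1.26 m → arm 2.03 m, τ = 266.8 × 2.03 = 541.6 N·m counterclockwise.
Net moment of existing loads = 321.5 N·m counterclockwise.
The crate weighs 52.7 × 9.81 = 517 N and must supply an equal clockwise moment, so its lever arm about the pivot is 321.5 / 517 = 0.622 m.
That puts it at 3.29 + 0.622 = 3.91 m from the left end.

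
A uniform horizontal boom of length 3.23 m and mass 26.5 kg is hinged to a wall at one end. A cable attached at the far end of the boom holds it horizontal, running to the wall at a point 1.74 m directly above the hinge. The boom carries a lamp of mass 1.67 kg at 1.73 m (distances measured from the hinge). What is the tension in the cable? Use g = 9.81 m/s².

Take moments about the hinge.
Beam weight: 26.5 × 9.81 = 260 N down at 1.615 m → arm 1.615 m, τ = 260 × 1.615 = 419.9 N·m clockwise.
Lamp: 1.67 × 9.81 = 16.38 N down at 1.73 m → arm 1.73 m, τ = 16.38 × 1.73 = 28.34 N·m clockwise.
Total clockwise load moment = 448.2 N·m.
The cable tension T acts at 3.23 m; only its component perpendicular to the boom, T sinθ, produces torque. sinθ = h/√(h²+d²) = 1.74/√(1.74²+3.23²) = 0.4743.
Στ = 0 ⇒ T × 3.23 × 0.4743 = 448.2 ⇒ T = 448.2 / 1.532 = 293 N.

T ≈ 293 N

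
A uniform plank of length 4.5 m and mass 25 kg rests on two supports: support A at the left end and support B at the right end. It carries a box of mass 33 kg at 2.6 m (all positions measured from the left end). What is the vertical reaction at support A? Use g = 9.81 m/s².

R_A ≈ 259 N

Choose support B as the axis so its reaction then has zero moment arm.
Beam weight: 25 × 9.81 = 245.2 N down at 2.25 m → arm 2.25 m, τ = 245.2 × 2.25 = 551.7 N·m counterclockwise.
Box: 33 × 9.81 = 323.7 N down at 2.6 m → arm 1.9 m, τ = 323.7 × 1.9 = 615 N·m counterclockwise.
Net load moment about support B = 1167 N·m counterclockwise.
Reaction R at support A is upward at 0 m, arm 4.5 m → moment R × 4.5 clockwise.
Στ = 0 ⇒ R × 4.5 = 1167 ⇒ R = 259 N.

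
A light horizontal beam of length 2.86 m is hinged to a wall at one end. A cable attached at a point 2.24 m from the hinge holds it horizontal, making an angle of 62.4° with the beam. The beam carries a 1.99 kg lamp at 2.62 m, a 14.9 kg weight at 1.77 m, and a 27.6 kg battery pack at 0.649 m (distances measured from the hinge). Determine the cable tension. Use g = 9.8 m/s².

Sum moments about the hinge (the unknown hinge reaction has zero arm there).
Lamp: 1.99 × 9.8 = 19.5 N down at 2.62 m → arm 2.62 m, τ = 19.5 × 2.62 = 51.09 N·m clockwise.
Weight: 14.9 × 9.8 = 146 N down at 1.77 m → arm 1.77 m, τ = 146 × 1.77 = 258.4 N·m clockwise.
Battery pack: 27.6 × 9.8 = 270.5 N down at 0.649 m → arm 0.649 m, τ = 270.5 × 0.649 = 175.6 N·m clockwise.
Total clockwise load moment = 485.1 N·m.
The cable tension T acts at 2.24 m; only its component perpendicular to the beam, T sinθ, produces torque. sin 62.4° = 0.8862.
Στ = 0 ⇒ T × 2.24 × 0.8862 = 485.1 ⇒ T = 485.1 / 1.985 = 244 N.

T ≈ 244 N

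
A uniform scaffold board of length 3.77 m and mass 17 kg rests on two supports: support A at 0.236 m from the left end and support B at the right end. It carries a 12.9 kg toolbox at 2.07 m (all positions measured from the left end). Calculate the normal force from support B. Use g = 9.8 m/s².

Take moments about support A.
Beam weight: 17 × 9.8 = 166.6 N down at 1.885 m → arm 1.649 m, τ = 166.6 × 1.649 = 274.7 N·m clockwise.
Toolbox: 12.9 × 9.8 = 126.4 N down at 2.07 m → arm 1.834 m, τ = 126.4 × 1.834 = 231.8 N·m clockwise.
Net load moment about support A = 506.5 N·m clockwise.
Reaction R at support B is upward at 3.77 m, arm 3.534 m → moment R × 3.534 counterclockwise.
For rotational equilibrium, R × 3.534 = 506.5, so R = 143 N.

R_B ≈ 143 N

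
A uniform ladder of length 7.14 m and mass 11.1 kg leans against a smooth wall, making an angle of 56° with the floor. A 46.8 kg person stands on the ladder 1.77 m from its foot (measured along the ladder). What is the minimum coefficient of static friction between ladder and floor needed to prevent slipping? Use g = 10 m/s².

Taking torques about the foot of the ladder:
Ladder weight 11.1×10 = 111 N acts at 3.57 m along the ladder; its horizontal arm is 3.57·cos56° = 1.996 m → τ = 221.6 N·m clockwise.
Person: 46.8×10 = 468 N at 1.77 m → arm 0.9898 m → τ = 463.2 N·m clockwise.
Wall normal N acts horizontally at the top; its moment arm is the height L sinθ = 7.14·sin56° = 5.919 m, counterclockwise.
Στ = 0 ⇒ N × 5.919 = 684.8 ⇒ N = 115.7 N.
ΣFx = 0 ⇒ f = N_wall = 115.7 N. ΣFy = 0 ⇒ N_floor = 579 N.
μ_min = f / N_floor = 115.7 / 579 = 0.2.

μ_min ≈ 0.2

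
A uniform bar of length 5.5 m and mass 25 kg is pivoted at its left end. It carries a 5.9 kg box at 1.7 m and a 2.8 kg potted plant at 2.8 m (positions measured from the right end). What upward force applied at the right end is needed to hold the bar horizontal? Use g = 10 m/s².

F ≈ 180 N

About the left end:
Beam weight: 25 × 10 = 250 N down at 2.75 m → arm 2.75 m, τ = 250 × 2.75 = 687.5 N·m clockwise.
Box: 5.9 × 10 = 59 N down at 1.7 m → arm 3.8 m, τ = 59 × 3.8 = 224.2 N·m clockwise.
Potted plant: 2.8 × 10 = 28 N down at 2.8 m → arm 2.7 m, τ = 28 × 2.7 = 75.6 N·m clockwise.
Net moment of the loads = 987.3 N·m clockwise.
The upward force F acts at the right end, arm 5.5 m, giving F × 5.5 counterclockwise.
Setting net torque to zero: F × 5.5 = 987.3 → F = 987.3 / 5.5 = 180 N.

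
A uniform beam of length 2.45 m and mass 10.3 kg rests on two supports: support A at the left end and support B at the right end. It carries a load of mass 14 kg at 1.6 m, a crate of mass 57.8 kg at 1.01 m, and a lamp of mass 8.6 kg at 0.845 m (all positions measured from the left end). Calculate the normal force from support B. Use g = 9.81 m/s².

R_B ≈ 403 N

About support A:
Beam weight: 10.3 × 9.81 = 101 N down at 1.225 m → arm 1.225 m, τ = 101 × 1.225 = 123.7 N·m clockwise.
Load: 14 × 9.81 = 137.3 N down at 1.6 m → arm 1.6 m, τ = 137.3 × 1.6 = 219.7 N·m clockwise.
Crate: 57.8 × 9.81 = 567 N down at 1.01 m → arm 1.01 m, τ = 567 × 1.01 = 572.7 N·m clockwise.
Lamp: 8.6 × 9.81 = 84.37 N down at 0.845 m → arm 0.845 m, τ = 84.37 × 0.845 = 71.29 N·m clockwise.
Net load moment about support A = 987.4 N·m clockwise.
Reaction R at support B is upward at 2.45 m, arm 2.45 m → moment R × 2.45 counterclockwise.
Setting net torque to zero: R × 2.45 = 987.4 → R = 403 N.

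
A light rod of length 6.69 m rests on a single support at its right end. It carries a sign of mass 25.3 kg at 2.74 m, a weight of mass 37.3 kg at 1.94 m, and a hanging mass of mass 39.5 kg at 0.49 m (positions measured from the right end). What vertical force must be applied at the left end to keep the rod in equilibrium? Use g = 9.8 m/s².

Choose the right end as the axis so the unknown pivot reaction has zero arm there.
Sign: 25.3 × 9.8 = 247.9 N down at 2.74 m → arm 2.74 m, τ = 247.9 × 2.74 = 679.2 N·m counterclockwise.
Weight: 37.3 × 9.8 = 365.5 N down at 1.94 m → arm 1.94 m, τ = 365.5 × 1.94 = 709.1 N·m counterclockwise.
Hanging mass: 39.5 × 9.8 = 387.1 N down at 0.49 m → arm 0.49 m, τ = 387.1 × 0.49 = 189.7 N·m counterclockwise.
Net moment of the loads = 1578 N·m counterclockwise.
The upward force F acts at the left end, arm 6.69 m, giving F × 6.69 clockwise.
Setting net torque to zero: F × 6.69 = 1578 → F = 1578 / 6.69 = 236 N.

F ≈ 236 N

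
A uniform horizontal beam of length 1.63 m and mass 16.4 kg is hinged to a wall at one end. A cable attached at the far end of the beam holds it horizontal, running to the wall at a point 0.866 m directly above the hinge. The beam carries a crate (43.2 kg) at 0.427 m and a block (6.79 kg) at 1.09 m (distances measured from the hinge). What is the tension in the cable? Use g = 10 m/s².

Taking torques about the hinge:
Beam weight: 16.4 × 10 = 164 N down at 0.815 m → arm 0.815 m, τ = 164 × 0.815 = 133.7 N·m clockwise.
Crate: 43.2 × 10 = 432 N down at 0.427 m → arm 0.427 m, τ = 432 × 0.427 = 184.5 N·m clockwise.
Block: 6.79 × 10 = 67.9 N down at 1.09 m → arm 1.09 m, τ = 67.9 × 1.09 = 74.01 N·m clockwise.
Total clockwise load moment = 392.2 N·m.
The cable tension T acts at 1.63 m; only its component perpendicular to the beam, T sinθ, produces torque. sinθ = h/√(h²+d²) = 0.866/√(0.866²+1.63²) = 0.4692.
Στ = 0 ⇒ T × 1.63 × 0.4692 = 392.2 ⇒ T = 392.2 / 0.7648 = 513 N.

T ≈ 513 N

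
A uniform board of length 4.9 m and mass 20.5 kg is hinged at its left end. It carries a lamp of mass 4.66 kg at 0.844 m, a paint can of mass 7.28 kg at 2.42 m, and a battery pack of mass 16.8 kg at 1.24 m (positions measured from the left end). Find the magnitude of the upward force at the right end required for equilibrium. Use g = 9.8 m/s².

Choose the left end as the axis so the unknown pivot reaction has zero arm there.
Beam weight: 20.5 × 9.8 = 200.9 N down at 2.45 m → arm 2.45 m, τ = 200.9 × 2.45 = 492.2 N·m clockwise.
Lamp: 4.66 × 9.8 = 45.67 N down at 0.844 m → arm 0.844 m, τ = 45.67 × 0.844 = 38.55 N·m clockwise.
Paint can: 7.28 × 9.8 = 71.34 N down at 2.42 m → arm 2.42 m, τ = 71.34 × 2.42 = 172.6 N·m clockwise.
Battery pack: 16.8 × 9.8 = 164.6 N down at 1.24 m → arm 1.24 m, τ = 164.6 × 1.24 = 204.1 N·m clockwise.
Net moment of the loads = 907.5 N·m clockwise.
The upward force F acts at the right end, arm 4.9 m, giving F × 4.9 counterclockwise.
Balancing moments: F × 4.9 = 907.5, giving F = 907.5 / 4.9 = 185 N.

F ≈ 185 N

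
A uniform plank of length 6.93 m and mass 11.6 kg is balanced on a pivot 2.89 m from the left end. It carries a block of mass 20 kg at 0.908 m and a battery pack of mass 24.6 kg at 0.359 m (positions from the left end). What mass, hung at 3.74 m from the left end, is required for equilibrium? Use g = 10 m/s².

Sum moments about the pivot (at 2.89 m from the left end) (the support reaction has zero arm there).
Beam weight: 11.6 × 10 = 116 N down at 3.465 m → arm 0.575 m, τ = 116 × 0.575 = 66.7 N·m clockwise.
Block: 20 × 10 = 200 N down at 0.908 m → arm 1.982 m, τ = 200 × 1.982 = 396.4 N·m counterclockwise.
Battery pack: 24.6 × 10 = 246 N down at 0.359 m → arm 2.531 m, τ = 246 × 2.531 = 622.6 N·m counterclockwise.
Net moment of known loads = 952.3 N·m counterclockwise.
An unknown mass m at 3.74 m has arm 0.85 m; its moment is m·g·0.85 clockwise.
For rotational equilibrium, m × 10 × 0.85 = 952.3, so m = 952.3 / (10 × 0.85) = 112 kg.

m ≈ 112 kg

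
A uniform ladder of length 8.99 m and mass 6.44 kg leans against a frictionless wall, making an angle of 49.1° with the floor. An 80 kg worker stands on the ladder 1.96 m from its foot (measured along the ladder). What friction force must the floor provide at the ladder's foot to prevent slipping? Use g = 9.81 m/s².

Choose the foot of the ladder as the axis so the floor normal and friction both act there and drop out.
Ladder weight 6.44×9.81 = 63.18 N acts at 4.495 m along the ladder; its horizontal arm is 4.495·cos49.1° = 2.943 m → τ = 185.9 N·m clockwise.
Worker: 80×9.81 = 784.8 N at 1.96 m → arm 1.283 m → τ = 1007 N·m clockwise.
Wall normal N acts horizontally at the top; its moment arm is the height L sinθ = 8.99·sin49.1° = 6.795 m, counterclockwise.
For rotational equilibrium, N × 6.795 = 1193, so N = 176 N.
ΣFx = 0: friction at the foot balances the wall's push, so f = N_wall = 176 N.

f ≈ 176 N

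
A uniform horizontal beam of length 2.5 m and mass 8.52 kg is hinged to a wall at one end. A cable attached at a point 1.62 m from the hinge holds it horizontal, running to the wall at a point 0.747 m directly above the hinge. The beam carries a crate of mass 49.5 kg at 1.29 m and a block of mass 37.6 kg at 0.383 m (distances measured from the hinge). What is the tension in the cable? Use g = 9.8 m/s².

Taking torques about the hinge:
Beam weight: 8.52 × 9.8 = 83.5 N down at 1.25 m → arm 1.25 m, τ = 83.5 × 1.25 = 104.4 N·m clockwise.
Crate: 49.5 × 9.8 = 485.1 N down at 1.29 m → arm 1.29 m, τ = 485.1 × 1.29 = 625.8 N·m clockwise.
Block: 37.6 × 9.8 = 368.5 N down at 0.383 m → arm 0.383 m, τ = 368.5 × 0.383 = 141.1 N·m clockwise.
Total clockwise load moment = 871.3 N·m.
The cable tension T acts at 1.62 m; only its component perpendicular to the beam, T sinθ, produces torque. sinθ = h/√(h²+d²) = 0.747/√(0.747²+1.62²) = 0.4187.
For rotational equilibrium, T × 1.62 × 0.4187 = 871.3, so T = 871.3 / 0.6783 = 1280 N.

T ≈ 1280 N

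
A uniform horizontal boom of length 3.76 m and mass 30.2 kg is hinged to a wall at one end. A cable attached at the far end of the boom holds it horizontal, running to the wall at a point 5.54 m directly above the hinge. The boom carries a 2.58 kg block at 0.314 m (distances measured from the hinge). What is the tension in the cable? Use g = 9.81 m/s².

Sum moments about the hinge (the unknown hinge reaction has zero arm there).
Beam weight: 30.2 × 9.81 = 296.3 N down at 1.88 m → arm 1.88 m, τ = 296.3 × 1.88 = 557 N·m clockwise.
Block: 2.58 × 9.81 = 25.31 N down at 0.314 m → arm 0.314 m, τ = 25.31 × 0.314 = 7.947 N·m clockwise.
Total clockwise load moment = 564.9 N·m.
The cable tension T acts at 3.76 m; only its component perpendicular to the boom, T sinθ, produces torque. sinθ = h/√(h²+d²) = 5.54/√(5.54²+3.76²) = 0.8274.
Setting net torque to zero: T × 3.76 × 0.8274 = 564.9 → T = 564.9 / 3.111 = 182 N.

T ≈ 182 N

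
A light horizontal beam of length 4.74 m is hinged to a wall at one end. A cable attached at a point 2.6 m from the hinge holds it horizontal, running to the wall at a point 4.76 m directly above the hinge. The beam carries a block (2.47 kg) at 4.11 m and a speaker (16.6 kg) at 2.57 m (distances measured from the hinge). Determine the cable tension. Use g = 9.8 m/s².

T ≈ 227 N

Taking torques about the hinge:
Block: 2.47 × 9.8 = 24.21 N down at 4.11 m → arm 4.11 m, τ = 24.21 × 4.11 = 99.5 N·m clockwise.
Speaker: 16.6 × 9.8 = 162.7 N down at 2.57 m → arm 2.57 m, τ = 162.7 × 2.57 = 418.1 N·m clockwise.
Total clockwise load moment = 517.6 N·m.
The cable tension T acts at 2.6 m; only its component perpendicular to the beam, T sinθ, produces torque. sinθ = h/√(h²+d²) = 4.76/√(4.76²+2.6²) = 0.8776.
For rotational equilibrium, T × 2.6 × 0.8776 = 517.6, so T = 517.6 / 2.282 = 227 N.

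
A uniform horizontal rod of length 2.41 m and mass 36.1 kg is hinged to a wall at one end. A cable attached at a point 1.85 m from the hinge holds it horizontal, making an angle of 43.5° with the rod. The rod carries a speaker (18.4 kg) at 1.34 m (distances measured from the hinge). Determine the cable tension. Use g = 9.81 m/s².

T ≈ 525 N

Taking torques about the hinge:
Beam weight: 36.1 × 9.81 = 354.1 N down at 1.205 m → arm 1.205 m, τ = 354.1 × 1.205 = 426.7 N·m clockwise.
Speaker: 18.4 × 9.81 = 180.5 N down at 1.34 m → arm 1.34 m, τ = 180.5 × 1.34 = 241.9 N·m clockwise.
Total clockwise load moment = 668.6 N·m.
The cable tension T acts at 1.85 m; only its component perpendicular to the rod, T sinθ, produces torque. sin 43.5° = 0.6884.
Στ = 0 ⇒ T × 1.85 × 0.6884 = 668.6 ⇒ T = 668.6 / 1.274 = 525 N.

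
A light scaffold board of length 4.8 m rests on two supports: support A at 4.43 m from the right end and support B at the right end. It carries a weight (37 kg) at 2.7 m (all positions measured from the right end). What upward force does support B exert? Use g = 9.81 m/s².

Choose support A as the axis so its reaction then has zero moment arm.
Weight: 37 × 9.81 = 363 N down at 2.7 m → arm 1.73 m, τ = 363 × 1.73 = 628 N·m clockwise.
Net load moment about support A = 628 N·m clockwise.
Reaction R at support B is upward at 0 m, arm 4.43 m → moment R × 4.43 counterclockwise.
Balancing moments: R × 4.43 = 628, giving R = 142 N.

R_B ≈ 142 N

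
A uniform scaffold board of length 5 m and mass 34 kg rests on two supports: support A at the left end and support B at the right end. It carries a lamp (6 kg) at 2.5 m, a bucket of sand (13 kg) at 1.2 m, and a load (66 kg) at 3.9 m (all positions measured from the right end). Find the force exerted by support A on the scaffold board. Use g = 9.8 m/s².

Sum moments about support B (its reaction then has zero moment arm).
Beam weight: 34 × 9.8 = 333.2 N down at 2.5 m → arm 2.5 m, τ = 333.2 × 2.5 = 833 N·m counterclockwise.
Lamp: 6 × 9.8 = 58.8 N down at 2.5 m → arm 2.5 m, τ = 58.8 × 2.5 = 147 N·m counterclockwise.
Bucket of sand: 13 × 9.8 = 127.4 N down at 1.2 m → arm 1.2 m, τ = 127.4 × 1.2 = 152.9 N·m counterclockwise.
Load: 66 × 9.8 = 646.8 N down at 3.9 m → arm 3.9 m, τ = 646.8 × 3.9 = 2523 N·m counterclockwise.
Net load moment about support B = 3656 N·m counterclockwise.
Reaction R at support A is upward at 5 m, arm 5 m → moment R × 5 clockwise.
For rotational equilibrium, R × 5 = 3656, so R = 731 N.

R_A ≈ 731 N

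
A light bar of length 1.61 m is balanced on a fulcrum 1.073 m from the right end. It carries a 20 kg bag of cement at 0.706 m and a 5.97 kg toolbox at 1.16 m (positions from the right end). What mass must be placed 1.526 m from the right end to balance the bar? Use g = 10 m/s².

m ≈ 15.1 kg

Take moments about the fulcrum (at 1.073 m from the right end).
Bag of cement: 20 × 10 = 200 N down at 0.706 m → arm 0.367 m, τ = 200 × 0.367 = 73.4 N·m clockwise.
Toolbox: 5.97 × 10 = 59.7 N down at 1.16 m → arm 0.087 m, τ = 59.7 × 0.087 = 5.194 N·m counterclockwise.
Net moment of known loads = 68.21 N·m clockwise.
An unknown mass m at 1.526 m has arm 0.4528 m; its moment is m·g·0.4528 counterclockwise.
For rotational equilibrium, m × 10 × 0.4528 = 68.21, so m = 68.21 / (10 × 0.4528) = 15.1 kg.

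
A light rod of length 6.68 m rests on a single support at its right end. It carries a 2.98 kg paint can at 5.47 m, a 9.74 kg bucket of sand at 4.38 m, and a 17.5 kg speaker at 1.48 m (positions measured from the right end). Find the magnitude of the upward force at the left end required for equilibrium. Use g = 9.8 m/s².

Sum moments about the right end (the unknown pivot reaction has zero arm there).
Paint can: 2.98 × 9.8 = 29.2 N down at 5.47 m → arm 5.47 m, τ = 29.2 × 5.47 = 159.7 N·m counterclockwise.
Bucket of sand: 9.74 × 9.8 = 95.45 N down at 4.38 m → arm 4.38 m, τ = 95.45 × 4.38 = 418.1 N·m counterclockwise.
Speaker: 17.5 × 9.8 = 171.5 N down at 1.48 m → arm 1.48 m, τ = 171.5 × 1.48 = 253.8 N·m counterclockwise.
Net moment of the loads = 831.6 N·m counterclockwise.
The upward force F acts at the left end, arm 6.68 m, giving F × 6.68 clockwise.
Στ = 0 ⇒ F × 6.68 = 831.6 ⇒ F = 831.6 / 6.68 = 124 N.

F ≈ 124 N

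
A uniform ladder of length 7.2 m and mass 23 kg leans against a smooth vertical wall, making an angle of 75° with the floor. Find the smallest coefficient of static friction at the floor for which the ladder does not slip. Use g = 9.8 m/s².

μ_min ≈ 0.134

Sum moments about the foot of the ladder (the floor normal and friction both act there and drop out).
Ladder weight 23×9.8 = 225.4 N acts at 3.6 m along the ladder; its horizontal arm is 3.6·cos75° = 0.9317 m → τ = 210 N·m clockwise.
Wall normal N acts horizontally at the top; its moment arm is the height L sinθ = 7.2·sin75° = 6.955 m, counterclockwise.
Setting net torque to zero: N × 6.955 = 210 → N = 30.19 N.
ΣFx = 0 ⇒ f = N_wall = 30.19 N. ΣFy = 0 ⇒ N_floor = 225.4 N.
μ_min = f / N_floor = 30.19 / 225.4 = 0.134.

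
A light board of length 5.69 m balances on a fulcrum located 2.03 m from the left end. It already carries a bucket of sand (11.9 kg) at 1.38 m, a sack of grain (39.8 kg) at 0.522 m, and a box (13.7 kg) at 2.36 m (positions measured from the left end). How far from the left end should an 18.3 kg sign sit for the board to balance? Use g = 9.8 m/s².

Choose the fulcrum (at 2.03 m from the left end) as the axis so the support reaction has zero arm there.
Bucket of sand: 11.9 × 9.8 = 116.6 N down at 1.38 m → arm 0.65 m, τ = 116.6 × 0.65 = 75.79 N·m counterclockwise.
Sack of grain: 39.8 × 9.8 = 390 N down at 0.522 m → arm 1.508 m, τ = 390 × 1.508 = 588.1 N·m counterclockwise.
Box: 13.7 × 9.8 = 134.3 N down at 2.36 m → arm 0.33 m, τ = 134.3 × 0.33 = 44.32 N·m clockwise.
Net moment of existing loads = 619.6 N·m counterclockwise.
The sign weighs 18.3 × 9.8 = 179.3 N and must supply an equal clockwise moment, so its lever arm about the fulcrum is 619.6 / 179.3 = 3.46 m.
That puts it at 2.03 + 3.46 = 5.49 m from the left end.

x ≈ 5.49 m from the left end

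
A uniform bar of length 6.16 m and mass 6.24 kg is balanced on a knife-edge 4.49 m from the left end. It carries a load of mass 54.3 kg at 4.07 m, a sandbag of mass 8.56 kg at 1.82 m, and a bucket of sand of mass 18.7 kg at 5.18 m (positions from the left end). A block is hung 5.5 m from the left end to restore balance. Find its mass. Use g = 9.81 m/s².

Take moments about the knife-edge (at 4.49 m from the left end).
Beam weight: 6.24 × 9.81 = 61.21 N down at 3.08 m → arm 1.41 m, τ = 61.21 × 1.41 = 86.31 N·m counterclockwise.
Load: 54.3 × 9.81 = 532.7 N down at 4.07 m → arm 0.42 m, τ = 532.7 × 0.42 = 223.7 N·m counterclockwise.
Sandbag: 8.56 × 9.81 = 83.97 N down at 1.82 m → arm 2.67 m, τ = 83.97 × 2.67 = 224.2 N·m counterclockwise.
Bucket of sand: 18.7 × 9.81 = 183.4 N down at 5.18 m → arm 0.69 m, τ = 183.4 × 0.69 = 126.5 N·m clockwise.
Net moment of known loads = 407.7 N·m counterclockwise.
An unknown mass m at 5.5 m has arm 1.01 m; its moment is m·g·1.01 clockwise.
Balancing moments: m × 9.81 × 1.01 = 407.7, giving m = 407.7 / (9.81 × 1.01) = 41.1 kg.

m ≈ 41.1 kg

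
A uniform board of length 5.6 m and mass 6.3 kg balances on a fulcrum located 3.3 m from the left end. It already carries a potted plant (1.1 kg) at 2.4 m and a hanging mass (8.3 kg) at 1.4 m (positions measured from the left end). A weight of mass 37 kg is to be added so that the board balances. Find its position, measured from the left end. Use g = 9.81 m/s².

Sum moments about the fulcrum (at 3.3 m from the left end) (the support reaction has zero arm there).
Beam weight: 6.3 × 9.81 = 61.8 N down at 2.8 m → arm 0.5 m, τ = 61.8 × 0.5 = 30.9 N·m counterclockwise.
Potted plant: 1.1 × 9.81 = 10.79 N down at 2.4 m → arm 0.9 m, τ = 10.79 × 0.9 = 9.711 N·m counterclockwise.
Hanging mass: 8.3 × 9.81 = 81.42 N down at 1.4 m → arm 1.9 m, τ = 81.42 × 1.9 = 154.7 N·m counterclockwise.
Net moment of existing loads = 195.3 N·m counterclockwise.
The weight weighs 37 × 9.81 = 363 N and must supply an equal clockwise moment, so its lever arm about the fulcrum is 195.3 / 363 = 0.538 m.
That puts it at 3.3 + 0.538 = 3.84 m from the left end.

x ≈ 3.84 m from the left end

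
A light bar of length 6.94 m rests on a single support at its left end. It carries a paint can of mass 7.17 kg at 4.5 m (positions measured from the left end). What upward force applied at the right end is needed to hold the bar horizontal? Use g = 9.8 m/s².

F ≈ 45.6 N

Sum moments about the left end (the unknown pivot reaction has zero arm there).
Paint can: 7.17 × 9.8 = 70.27 N down at 4.5 m → arm 4.5 m, τ = 70.27 × 4.5 = 316.2 N·m clockwise.
Net moment of the loads = 316.2 N·m clockwise.
The upward force F acts at the right end, arm 6.94 m, giving F × 6.94 counterclockwise.
Στ = 0 ⇒ F × 6.94 = 316.2 ⇒ F = 316.2 / 6.94 = 45.6 N.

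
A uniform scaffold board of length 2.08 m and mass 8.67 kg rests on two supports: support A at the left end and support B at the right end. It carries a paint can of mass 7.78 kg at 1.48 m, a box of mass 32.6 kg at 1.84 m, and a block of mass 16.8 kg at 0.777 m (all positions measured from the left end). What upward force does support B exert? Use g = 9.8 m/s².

Choose support A as the axis so its reaction then has zero moment arm.
Beam weight: 8.67 × 9.8 = 84.97 N down at 1.04 m → arm 1.04 m, τ = 84.97 × 1.04 = 88.37 N·m clockwise.
Paint can: 7.78 × 9.8 = 76.24 N down at 1.48 m → arm 1.48 m, τ = 76.24 × 1.48 = 112.8 N·m clockwise.
Box: 32.6 × 9.8 = 319.5 N down at 1.84 m → arm 1.84 m, τ = 319.5 × 1.84 = 587.9 N·m clockwise.
Block: 16.8 × 9.8 = 164.6 N down at 0.777 m → arm 0.777 m, τ = 164.6 × 0.777 = 127.9 N·m clockwise.
Net load moment about support A = 917 N·m clockwise.
Reaction R at support B is upward at 2.08 m, arm 2.08 m → moment R × 2.08 counterclockwise.
For rotational equilibrium, R × 2.08 = 917, so R = 441 N.

R_B ≈ 441 N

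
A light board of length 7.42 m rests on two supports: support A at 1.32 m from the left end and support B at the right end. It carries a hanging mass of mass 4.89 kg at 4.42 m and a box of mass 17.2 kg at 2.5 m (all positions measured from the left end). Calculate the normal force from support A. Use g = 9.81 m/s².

R_A ≈ 160 N

Taking torques about support B:
Hanging mass: 4.89 × 9.81 = 47.97 N down at 4.42 m → arm 3 m, τ = 47.97 × 3 = 143.9 N·m counterclockwise.
Box: 17.2 × 9.81 = 168.7 N down at 2.5 m → arm 4.92 m, τ = 168.7 × 4.92 = 830 N·m counterclockwise.
Net load moment about support B = 973.9 N·m counterclockwise.
Reaction R at support A is upward at 1.32 m, arm 6.1 m → moment R × 6.1 clockwise.
Στ = 0 ⇒ R × 6.1 = 973.9 ⇒ R = 160 N.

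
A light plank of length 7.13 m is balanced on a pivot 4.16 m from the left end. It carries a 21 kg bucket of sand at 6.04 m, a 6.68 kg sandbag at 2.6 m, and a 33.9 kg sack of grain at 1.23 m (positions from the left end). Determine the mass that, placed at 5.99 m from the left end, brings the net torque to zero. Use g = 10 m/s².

Taking torques about the pivot (at 4.16 m from the left end):
Bucket of sand: 21 × 10 = 210 N down at 6.04 m → arm 1.88 m, τ = 210 × 1.88 = 394.8 N·m clockwise.
Sandbag: 6.68 × 10 = 66.8 N down at 2.6 m → arm 1.56 m, τ = 66.8 × 1.56 = 104.2 N·m counterclockwise.
Sack of grain: 33.9 × 10 = 339 N down at 1.23 m → arm 2.93 m, τ = 339 × 2.93 = 993.3 N·m counterclockwise.
Net moment of known loads = 702.7 N·m counterclockwise.
An unknown mass m at 5.99 m has arm 1.83 m; its moment is m·g·1.83 clockwise.
For rotational equilibrium, m × 10 × 1.83 = 702.7, so m = 702.7 / (10 × 1.83) = 38.4 kg.

m ≈ 38.4 kg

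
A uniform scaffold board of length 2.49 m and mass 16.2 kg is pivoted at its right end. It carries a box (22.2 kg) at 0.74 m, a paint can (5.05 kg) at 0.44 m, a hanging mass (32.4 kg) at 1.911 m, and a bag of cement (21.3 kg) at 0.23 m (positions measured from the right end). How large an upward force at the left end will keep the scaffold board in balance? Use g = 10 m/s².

Choose the right end as the axis so the unknown pivot reaction has zero arm there.
Beam weight: 16.2 × 10 = 162 N down at 1.245 m → arm 1.245 m, τ = 162 × 1.245 = 201.7 N·m counterclockwise.
Box: 22.2 × 10 = 222 N down at 0.74 m → arm 0.74 m, τ = 222 × 0.74 = 164.3 N·m counterclockwise.
Paint can: 5.05 × 10 = 50.5 N down at 0.44 m → arm 0.44 m, τ = 50.5 × 0.44 = 22.22 N·m counterclockwise.
Hanging mass: 32.4 × 10 = 324 N down at 1.911 m → arm 1.911 m, τ = 324 × 1.911 = 619.2 N·m counterclockwise.
Bag of cement: 21.3 × 10 = 213 N down at 0.23 m → arm 0.23 m, τ = 213 × 0.23 = 48.99 N·m counterclockwise.
Net moment of the loads = 1056 N·m counterclockwise.
The upward force F acts at the left end, arm 2.49 m, giving F × 2.49 clockwise.
Balancing moments: F × 2.49 = 1056, giving F = 1056 / 2.49 = 424 N.

F ≈ 424 N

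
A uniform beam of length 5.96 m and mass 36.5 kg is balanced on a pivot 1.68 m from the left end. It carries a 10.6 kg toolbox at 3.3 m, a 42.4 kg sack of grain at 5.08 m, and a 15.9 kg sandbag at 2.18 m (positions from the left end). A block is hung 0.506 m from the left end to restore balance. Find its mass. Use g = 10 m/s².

Choose the pivot (at 1.68 m from the left end) as the axis so the support reaction has zero arm there.
Beam weight: 36.5 × 10 = 365 N down at 2.98 m → arm 1.3 m, τ = 365 × 1.3 = 474.5 N·m clockwise.
Toolbox: 10.6 × 10 = 106 N down at 3.3 m → arm 1.62 m, τ = 106 × 1.62 = 171.7 N·m clockwise.
Sack of grain: 42.4 × 10 = 424 N down at 5.08 m → arm 3.4 m, τ = 424 × 3.4 = 1442 N·m clockwise.
Sandbag: 15.9 × 10 = 159 N down at 2.18 m → arm 0.5 m, τ = 159 × 0.5 = 79.5 N·m clockwise.
Net moment of known loads = 2168 N·m clockwise.
An unknown mass m at 0.506 m has arm 1.174 m; its moment is m·g·1.174 counterclockwise.
Στ = 0 ⇒ m × 10 × 1.174 = 2168 ⇒ m = 2168 / (10 × 1.174) = 185 kg.

m ≈ 185 kg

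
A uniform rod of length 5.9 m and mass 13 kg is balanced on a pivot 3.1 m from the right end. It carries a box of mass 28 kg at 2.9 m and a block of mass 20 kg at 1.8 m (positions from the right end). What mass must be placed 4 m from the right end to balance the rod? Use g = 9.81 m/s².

m ≈ 37.3 kg

Taking torques about the pivot (at 3.1 m from the right end):
Beam weight: 13 × 9.81 = 127.5 N down at 2.95 m → arm 0.15 m, τ = 127.5 × 0.15 = 19.12 N·m clockwise.
Box: 28 × 9.81 = 274.7 N down at 2.9 m → arm 0.2 m, τ = 274.7 × 0.2 = 54.94 N·m clockwise.
Block: 20 × 9.81 = 196.2 N down at 1.8 m → arm 1.3 m, τ = 196.2 × 1.3 = 255.1 N·m clockwise.
Net moment of known loads = 329.2 N·m clockwise.
An unknown mass m at 4 m has arm 0.9 m; its moment is m·g·0.9 counterclockwise.
For rotational equilibrium, m × 9.81 × 0.9 = 329.2, so m = 329.2 / (9.81 × 0.9) = 37.3 kg.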